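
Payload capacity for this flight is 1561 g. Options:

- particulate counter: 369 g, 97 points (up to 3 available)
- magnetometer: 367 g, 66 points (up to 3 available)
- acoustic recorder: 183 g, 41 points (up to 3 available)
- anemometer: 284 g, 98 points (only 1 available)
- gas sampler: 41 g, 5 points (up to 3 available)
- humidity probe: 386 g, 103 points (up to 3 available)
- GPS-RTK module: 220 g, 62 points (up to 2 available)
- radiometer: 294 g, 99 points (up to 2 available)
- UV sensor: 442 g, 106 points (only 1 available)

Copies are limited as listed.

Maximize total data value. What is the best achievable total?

471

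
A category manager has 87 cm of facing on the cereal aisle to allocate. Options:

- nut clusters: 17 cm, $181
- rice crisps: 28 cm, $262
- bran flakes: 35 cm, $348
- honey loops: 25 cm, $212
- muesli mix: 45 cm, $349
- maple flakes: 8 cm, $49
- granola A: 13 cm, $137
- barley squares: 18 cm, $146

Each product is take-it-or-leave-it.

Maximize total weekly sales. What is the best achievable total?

By weekly sales per cm: nut clusters 10.65, granola A 10.54, bran flakes 9.94, rice crisps 9.36 lead.
Best packing: nut clusters + bran flakes + granola A + barley squares — 83 cm, 812 total.
An exhaustive check of the 256 subsets confirms 812.

812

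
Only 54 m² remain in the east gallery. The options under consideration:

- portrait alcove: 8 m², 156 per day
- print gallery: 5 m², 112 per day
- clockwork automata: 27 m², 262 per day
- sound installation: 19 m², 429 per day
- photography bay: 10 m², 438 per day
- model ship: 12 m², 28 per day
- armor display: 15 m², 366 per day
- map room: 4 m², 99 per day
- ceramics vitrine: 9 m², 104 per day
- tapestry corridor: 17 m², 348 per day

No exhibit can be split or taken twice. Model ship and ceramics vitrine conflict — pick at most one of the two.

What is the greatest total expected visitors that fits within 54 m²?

1444

The ratio ordering already packs tightly: print gallery + sound installation + photography bay + armor display + map room, 53 m², 1444.
That's the maximum — no feasible swap from here does better than 1444.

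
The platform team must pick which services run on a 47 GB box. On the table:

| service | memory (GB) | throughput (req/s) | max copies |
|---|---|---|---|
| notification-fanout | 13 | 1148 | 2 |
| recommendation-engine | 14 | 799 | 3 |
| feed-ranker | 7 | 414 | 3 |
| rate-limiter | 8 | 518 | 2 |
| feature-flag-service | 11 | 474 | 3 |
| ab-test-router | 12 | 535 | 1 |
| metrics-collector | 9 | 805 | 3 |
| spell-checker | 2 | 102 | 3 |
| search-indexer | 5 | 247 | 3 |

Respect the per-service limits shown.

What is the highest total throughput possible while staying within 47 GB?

A density-first pass picks notification-fanout + feed-ranker + 3×metrics-collector — 3977 at 47 GB.
The 16 GB tied up in feed-ranker and metrics-collector is better spent on notification-fanout + spell-checker — total rises to 4008 (46 GB).

4008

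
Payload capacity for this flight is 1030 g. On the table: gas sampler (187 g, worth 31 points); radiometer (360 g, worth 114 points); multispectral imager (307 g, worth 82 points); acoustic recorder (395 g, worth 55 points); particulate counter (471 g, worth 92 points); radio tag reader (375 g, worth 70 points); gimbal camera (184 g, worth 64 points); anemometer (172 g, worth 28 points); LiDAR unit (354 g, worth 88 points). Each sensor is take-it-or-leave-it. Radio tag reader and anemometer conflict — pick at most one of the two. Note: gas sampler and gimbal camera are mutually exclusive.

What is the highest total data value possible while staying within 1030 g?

Best packing: radiometer + multispectral imager + gimbal camera + anemometer — 1023 g, 288 total.
Runner-up radiometer + multispectral imager + LiDAR unit tops out at 284.

288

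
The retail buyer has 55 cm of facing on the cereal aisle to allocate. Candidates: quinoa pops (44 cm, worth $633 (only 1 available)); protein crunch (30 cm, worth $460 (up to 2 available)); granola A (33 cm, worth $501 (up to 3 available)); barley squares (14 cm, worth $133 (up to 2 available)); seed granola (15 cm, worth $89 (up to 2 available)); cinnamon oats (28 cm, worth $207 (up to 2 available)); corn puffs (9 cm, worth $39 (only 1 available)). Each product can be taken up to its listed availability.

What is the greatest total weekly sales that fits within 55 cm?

A density-first pass picks protein crunch + barley squares + corn puffs — 632 at 53 cm.
Replace protein crunch and barley squares with quinoa pops: the trade gains 40 net, giving 672 at 53 cm.
That's the maximum — no swap from here does better than 672.

672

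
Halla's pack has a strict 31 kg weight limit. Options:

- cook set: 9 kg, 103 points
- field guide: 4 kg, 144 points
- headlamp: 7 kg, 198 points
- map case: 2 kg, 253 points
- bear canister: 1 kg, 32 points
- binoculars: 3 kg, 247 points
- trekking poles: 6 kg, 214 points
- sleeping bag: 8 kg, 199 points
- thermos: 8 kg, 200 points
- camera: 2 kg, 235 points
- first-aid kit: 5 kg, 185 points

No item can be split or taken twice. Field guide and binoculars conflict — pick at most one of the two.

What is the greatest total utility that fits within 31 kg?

1380

Taking map case + bear canister + binoculars + trekking poles + sleeping bag + thermos + camera: 30 kg used, 1380 in utility.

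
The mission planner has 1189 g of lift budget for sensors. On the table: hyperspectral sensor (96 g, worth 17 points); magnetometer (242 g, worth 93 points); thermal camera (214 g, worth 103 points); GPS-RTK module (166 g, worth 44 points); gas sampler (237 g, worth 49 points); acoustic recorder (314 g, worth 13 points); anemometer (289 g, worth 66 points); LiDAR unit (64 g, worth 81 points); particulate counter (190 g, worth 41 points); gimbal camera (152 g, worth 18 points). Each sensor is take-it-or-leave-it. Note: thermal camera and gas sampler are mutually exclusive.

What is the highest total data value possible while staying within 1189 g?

428

Density check — LiDAR unit 1.27, thermal camera 0.48, magnetometer 0.38, GPS-RTK module 0.27 are the best per g.
Magnetometer + thermal camera + GPS-RTK module + anemometer + LiDAR unit + particulate counter uses 1165 of the 1189 g and totals 428.
The closest alternative, magnetometer + thermal camera + GPS-RTK module + anemometer + LiDAR unit + gimbal camera, reaches only 405.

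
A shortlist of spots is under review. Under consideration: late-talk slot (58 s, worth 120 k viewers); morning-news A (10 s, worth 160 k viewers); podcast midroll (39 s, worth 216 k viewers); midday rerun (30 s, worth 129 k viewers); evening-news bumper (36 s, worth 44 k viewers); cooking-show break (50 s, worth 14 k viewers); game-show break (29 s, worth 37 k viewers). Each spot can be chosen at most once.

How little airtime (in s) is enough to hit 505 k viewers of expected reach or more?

Need the lightest bundle worth ≥ 505.
morning-news A + podcast midroll + midday rerun: 505 expected reach at 79 s.
Below 79 s the best achievable stays under 505.

79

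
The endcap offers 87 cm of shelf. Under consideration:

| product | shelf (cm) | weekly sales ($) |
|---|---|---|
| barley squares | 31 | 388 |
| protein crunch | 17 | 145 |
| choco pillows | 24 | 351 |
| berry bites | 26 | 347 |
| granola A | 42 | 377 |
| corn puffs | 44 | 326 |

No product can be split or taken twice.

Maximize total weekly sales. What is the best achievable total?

1086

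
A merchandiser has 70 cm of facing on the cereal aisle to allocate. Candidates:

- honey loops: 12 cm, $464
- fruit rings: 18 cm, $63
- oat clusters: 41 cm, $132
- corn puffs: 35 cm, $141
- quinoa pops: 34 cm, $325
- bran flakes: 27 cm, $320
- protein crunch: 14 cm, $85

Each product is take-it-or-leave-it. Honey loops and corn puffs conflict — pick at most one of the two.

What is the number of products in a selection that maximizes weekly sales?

3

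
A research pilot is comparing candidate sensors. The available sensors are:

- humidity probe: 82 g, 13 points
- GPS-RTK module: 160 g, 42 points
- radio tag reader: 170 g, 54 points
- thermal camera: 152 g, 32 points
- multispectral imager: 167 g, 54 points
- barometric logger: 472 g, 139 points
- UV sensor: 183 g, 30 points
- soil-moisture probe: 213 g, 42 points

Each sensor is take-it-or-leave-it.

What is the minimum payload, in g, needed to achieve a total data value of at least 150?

497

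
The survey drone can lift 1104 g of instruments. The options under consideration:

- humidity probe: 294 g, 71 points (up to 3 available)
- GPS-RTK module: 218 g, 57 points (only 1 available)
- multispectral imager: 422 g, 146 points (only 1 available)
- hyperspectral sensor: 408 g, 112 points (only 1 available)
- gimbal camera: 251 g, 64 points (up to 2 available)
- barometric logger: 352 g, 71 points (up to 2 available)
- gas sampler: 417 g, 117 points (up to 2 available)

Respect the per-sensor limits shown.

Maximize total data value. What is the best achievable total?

327

Density check — multispectral imager 0.35, gas sampler 0.28, hyperspectral sensor 0.27, GPS-RTK module 0.26 are the best per g.
A density-first pass picks GPS-RTK module + multispectral imager + gas sampler — 320 at 1057 g.
Dropping GPS-RTK module frees 218 g; slotting in gimbal camera (251 g) lifts the total to 327 at 1090 g.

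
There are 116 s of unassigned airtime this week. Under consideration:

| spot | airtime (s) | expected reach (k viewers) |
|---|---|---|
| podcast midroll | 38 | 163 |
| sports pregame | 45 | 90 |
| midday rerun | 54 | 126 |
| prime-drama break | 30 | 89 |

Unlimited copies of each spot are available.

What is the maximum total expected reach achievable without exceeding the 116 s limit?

489

Taking 3×podcast midroll: 114 s used, 489 in expected reach.
Every other selection either busts 116 s or fails to beat 489.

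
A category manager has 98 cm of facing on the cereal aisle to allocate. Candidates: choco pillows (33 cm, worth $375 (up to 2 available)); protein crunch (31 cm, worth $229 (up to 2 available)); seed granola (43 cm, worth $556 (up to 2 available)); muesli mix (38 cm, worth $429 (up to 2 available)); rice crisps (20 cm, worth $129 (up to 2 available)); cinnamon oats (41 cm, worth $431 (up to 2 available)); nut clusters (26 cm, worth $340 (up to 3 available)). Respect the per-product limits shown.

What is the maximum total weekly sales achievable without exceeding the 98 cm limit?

A density-first pass picks rice crisps + 3×nut clusters — 1149 at 98 cm.
Replace rice crisps and nut clusters with seed granola: the trade gains 87 net, giving 1236 at 95 cm.
Every other selection either busts 98 cm or exceeds an availability limit or fails to beat 1236.

1236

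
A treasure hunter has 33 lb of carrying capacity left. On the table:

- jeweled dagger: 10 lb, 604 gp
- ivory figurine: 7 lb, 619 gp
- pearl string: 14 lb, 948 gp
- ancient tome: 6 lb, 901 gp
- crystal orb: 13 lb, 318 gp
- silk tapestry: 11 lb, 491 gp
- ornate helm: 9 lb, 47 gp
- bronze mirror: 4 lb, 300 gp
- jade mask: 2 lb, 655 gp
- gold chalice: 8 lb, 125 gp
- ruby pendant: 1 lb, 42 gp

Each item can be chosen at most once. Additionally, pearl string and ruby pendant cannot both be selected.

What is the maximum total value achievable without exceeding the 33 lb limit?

3423

Ivory figurine + pearl string + ancient tome + bronze mirror + jade mask uses 33 of the 33 lb and totals 3423.
Nothing else feasible within 33 lb beats 3423.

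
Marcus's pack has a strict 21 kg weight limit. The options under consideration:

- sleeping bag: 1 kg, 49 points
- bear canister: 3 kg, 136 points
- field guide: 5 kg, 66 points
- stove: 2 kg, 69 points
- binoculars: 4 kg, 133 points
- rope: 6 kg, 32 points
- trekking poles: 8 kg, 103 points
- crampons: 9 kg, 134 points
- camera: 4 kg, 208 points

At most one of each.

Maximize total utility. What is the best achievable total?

661

Ranking by ratio (utility/kg): camera 52.00, sleeping bag 49.00, bear canister 45.33.
The ratio ordering already packs tightly: sleeping bag + bear canister + field guide + stove + binoculars + camera, 19 kg, 661.
Every other selection either busts 21 kg or fails to beat 661.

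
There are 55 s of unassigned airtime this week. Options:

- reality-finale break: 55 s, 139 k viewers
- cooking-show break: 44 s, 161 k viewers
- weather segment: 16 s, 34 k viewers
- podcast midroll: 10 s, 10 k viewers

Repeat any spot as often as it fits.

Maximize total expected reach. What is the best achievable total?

171

Cooking-show break + podcast midroll uses 54 of the 55 s and totals 171.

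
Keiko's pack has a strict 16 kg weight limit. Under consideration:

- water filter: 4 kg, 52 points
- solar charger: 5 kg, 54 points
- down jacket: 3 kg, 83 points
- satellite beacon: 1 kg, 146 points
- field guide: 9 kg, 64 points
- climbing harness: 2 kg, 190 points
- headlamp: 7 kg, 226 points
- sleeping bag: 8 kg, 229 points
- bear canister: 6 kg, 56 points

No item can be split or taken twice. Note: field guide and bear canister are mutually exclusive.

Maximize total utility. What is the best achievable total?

648

Filling by ratio: down jacket + satellite beacon + climbing harness + headlamp for 645, with 3 kg left unused.
Dropping headlamp frees 7 kg; slotting in sleeping bag (8 kg) lifts the total to 648 at 14 kg.
An exhaustive check of the 512 subsets confirms 648.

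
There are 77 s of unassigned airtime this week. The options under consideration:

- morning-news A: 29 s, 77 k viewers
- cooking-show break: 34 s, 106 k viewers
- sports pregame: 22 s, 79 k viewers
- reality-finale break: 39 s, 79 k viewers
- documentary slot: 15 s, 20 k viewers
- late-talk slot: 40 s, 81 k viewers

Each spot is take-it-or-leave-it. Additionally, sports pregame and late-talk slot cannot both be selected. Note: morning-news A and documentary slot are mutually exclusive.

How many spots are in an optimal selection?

3

The maximum expected reach within 77 s is 205.
cooking-show break + sports pregame + documentary slot hits 205 at 71 s.
All optima have 3 spots.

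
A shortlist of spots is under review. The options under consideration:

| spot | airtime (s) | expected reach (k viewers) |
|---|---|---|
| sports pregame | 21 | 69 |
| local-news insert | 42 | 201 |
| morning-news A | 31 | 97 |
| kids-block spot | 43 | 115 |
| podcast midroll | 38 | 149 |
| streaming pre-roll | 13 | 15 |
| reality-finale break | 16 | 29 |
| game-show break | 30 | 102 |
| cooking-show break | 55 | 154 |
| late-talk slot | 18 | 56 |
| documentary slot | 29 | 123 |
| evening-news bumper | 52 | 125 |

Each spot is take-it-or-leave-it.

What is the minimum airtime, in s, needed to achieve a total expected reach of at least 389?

Look for the lowest-airtime combination reaching 389.
sports pregame + local-news insert + documentary slot reaches 393 using 92 s.
Below 92 s the best achievable stays under 389.

92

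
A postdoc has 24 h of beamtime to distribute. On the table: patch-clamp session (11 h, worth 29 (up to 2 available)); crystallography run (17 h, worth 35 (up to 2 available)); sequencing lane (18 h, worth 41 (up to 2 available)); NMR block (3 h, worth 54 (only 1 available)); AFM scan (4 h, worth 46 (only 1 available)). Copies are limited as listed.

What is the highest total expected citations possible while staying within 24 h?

135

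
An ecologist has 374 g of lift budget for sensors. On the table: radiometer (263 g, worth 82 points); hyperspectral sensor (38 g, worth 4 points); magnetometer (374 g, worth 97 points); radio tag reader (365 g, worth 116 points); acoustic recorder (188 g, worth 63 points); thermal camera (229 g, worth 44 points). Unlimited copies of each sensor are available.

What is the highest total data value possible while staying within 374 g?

116

Taking the top-ratio sensors first gives 4×hyperspectral sensor + acoustic recorder for 79 (340 g).
The 340 g tied up in 4×hyperspectral sensor and acoustic recorder is better spent on radio tag reader — total rises to 116 (365 g).
Nothing else within 374 g beats 116.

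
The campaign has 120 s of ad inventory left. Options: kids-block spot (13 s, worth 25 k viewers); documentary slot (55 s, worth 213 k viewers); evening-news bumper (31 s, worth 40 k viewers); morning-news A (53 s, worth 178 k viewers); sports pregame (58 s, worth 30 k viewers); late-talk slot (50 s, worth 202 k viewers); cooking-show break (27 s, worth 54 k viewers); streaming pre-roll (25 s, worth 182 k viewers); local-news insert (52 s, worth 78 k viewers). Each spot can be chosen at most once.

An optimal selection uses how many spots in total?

4

Optimal total is 474.
One optimal bundle: kids-block spot + documentary slot + cooking-show break + streaming pre-roll (120 s).
Any selection reaching 474 contains exactly 4 spots.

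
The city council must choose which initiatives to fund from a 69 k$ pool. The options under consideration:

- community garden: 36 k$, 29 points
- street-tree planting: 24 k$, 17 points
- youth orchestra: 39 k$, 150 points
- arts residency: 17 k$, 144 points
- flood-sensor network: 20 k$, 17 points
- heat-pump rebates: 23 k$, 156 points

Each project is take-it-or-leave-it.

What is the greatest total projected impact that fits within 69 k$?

Taking street-tree planting + arts residency + heat-pump rebates: 64 k$ used, 317 in projected impact.
Every other selection either busts 69 k$ or fails to beat 317.

317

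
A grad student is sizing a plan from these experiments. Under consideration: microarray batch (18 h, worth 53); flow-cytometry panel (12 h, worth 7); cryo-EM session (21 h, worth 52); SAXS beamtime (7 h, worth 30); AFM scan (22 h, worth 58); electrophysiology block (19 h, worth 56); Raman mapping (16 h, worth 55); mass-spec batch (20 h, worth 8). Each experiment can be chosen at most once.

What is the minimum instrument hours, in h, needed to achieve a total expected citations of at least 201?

72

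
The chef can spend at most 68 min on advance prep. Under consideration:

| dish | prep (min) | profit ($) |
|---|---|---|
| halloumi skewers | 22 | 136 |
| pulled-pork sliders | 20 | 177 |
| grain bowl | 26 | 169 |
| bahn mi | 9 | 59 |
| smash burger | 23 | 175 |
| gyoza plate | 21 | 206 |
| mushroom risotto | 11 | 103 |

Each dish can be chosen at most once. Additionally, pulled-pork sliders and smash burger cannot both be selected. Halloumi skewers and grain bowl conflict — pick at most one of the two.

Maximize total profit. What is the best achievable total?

A density-first pass picks pulled-pork sliders + bahn mi + gyoza plate + mushroom risotto — 545 at 61 min.
Dropping bahn mi and mushroom risotto frees 20 min; slotting in grain bowl (26 min) lifts the total to 552 at 67 min.
No other feasible combination exceeds 552.

552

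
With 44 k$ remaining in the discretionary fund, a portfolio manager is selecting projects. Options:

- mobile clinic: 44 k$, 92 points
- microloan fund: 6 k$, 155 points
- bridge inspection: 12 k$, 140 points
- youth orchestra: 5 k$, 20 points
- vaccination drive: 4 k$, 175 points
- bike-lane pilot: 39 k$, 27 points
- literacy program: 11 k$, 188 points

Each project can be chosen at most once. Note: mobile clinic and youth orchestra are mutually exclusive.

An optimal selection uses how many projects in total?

Best achievable projected impact is 678.
One optimal bundle: microloan fund + bridge inspection + youth orchestra + vaccination drive + literacy program (38 k$).
Any selection reaching 678 contains exactly 5 projects.

5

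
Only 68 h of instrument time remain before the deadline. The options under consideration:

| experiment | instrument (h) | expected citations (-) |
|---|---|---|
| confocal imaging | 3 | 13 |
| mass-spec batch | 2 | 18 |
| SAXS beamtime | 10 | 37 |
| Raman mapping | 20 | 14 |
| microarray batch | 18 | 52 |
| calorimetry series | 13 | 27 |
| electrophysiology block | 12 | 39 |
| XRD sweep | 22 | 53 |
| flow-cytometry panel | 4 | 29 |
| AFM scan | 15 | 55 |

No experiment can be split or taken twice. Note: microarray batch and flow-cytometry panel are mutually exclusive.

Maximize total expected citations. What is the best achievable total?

Best packing: confocal imaging + mass-spec batch + SAXS beamtime + electrophysiology block + XRD sweep + flow-cytometry panel + AFM scan — 68 h, 244 total.
Runner-up mass-spec batch + SAXS beamtime + electrophysiology block + XRD sweep + flow-cytometry panel + AFM scan tops out at 231.

244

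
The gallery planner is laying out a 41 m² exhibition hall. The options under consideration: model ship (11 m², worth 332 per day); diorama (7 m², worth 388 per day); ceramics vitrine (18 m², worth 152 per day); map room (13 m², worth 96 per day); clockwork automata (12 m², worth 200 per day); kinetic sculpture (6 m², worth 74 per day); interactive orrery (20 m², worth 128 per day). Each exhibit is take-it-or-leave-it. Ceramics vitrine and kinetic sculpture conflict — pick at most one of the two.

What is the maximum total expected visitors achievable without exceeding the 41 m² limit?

994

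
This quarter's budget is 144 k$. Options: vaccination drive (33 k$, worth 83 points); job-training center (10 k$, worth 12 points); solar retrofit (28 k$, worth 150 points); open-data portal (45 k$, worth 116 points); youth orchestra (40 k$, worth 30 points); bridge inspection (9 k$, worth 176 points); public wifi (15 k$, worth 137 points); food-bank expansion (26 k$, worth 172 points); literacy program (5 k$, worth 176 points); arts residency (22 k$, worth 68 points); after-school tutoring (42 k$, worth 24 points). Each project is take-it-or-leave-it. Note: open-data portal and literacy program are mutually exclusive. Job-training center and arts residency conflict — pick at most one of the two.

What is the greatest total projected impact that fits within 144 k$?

962

By projected impact per k$: literacy program 35.20, bridge inspection 19.56, public wifi 9.13 lead.
Taking vaccination drive + solar retrofit + bridge inspection + public wifi + food-bank expansion + literacy program + arts residency: 138 k$ used, 962 in projected impact.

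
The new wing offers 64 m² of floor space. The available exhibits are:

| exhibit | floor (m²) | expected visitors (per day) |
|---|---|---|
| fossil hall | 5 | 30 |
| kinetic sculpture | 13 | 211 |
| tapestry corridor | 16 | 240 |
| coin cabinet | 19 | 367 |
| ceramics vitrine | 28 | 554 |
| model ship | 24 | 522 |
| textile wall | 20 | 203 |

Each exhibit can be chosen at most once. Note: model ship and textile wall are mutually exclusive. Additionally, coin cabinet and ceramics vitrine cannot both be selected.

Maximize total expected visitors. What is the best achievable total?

1159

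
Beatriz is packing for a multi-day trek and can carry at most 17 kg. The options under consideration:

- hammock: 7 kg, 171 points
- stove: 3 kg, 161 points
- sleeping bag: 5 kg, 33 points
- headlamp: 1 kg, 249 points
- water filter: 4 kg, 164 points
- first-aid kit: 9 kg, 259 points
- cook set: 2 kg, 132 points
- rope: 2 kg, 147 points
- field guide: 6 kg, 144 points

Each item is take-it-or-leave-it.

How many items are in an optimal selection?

5

Best achievable utility is 948.
For example stove + headlamp + first-aid kit + cook set + rope achieves it, using 17 kg.
All optima have 5 items.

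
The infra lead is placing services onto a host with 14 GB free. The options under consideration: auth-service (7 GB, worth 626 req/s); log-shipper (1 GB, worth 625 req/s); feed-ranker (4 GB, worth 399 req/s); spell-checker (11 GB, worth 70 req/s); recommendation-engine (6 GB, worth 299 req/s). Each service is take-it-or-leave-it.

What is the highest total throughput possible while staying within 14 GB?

Auth-service + log-shipper + feed-ranker uses 12 of the 14 GB and totals 1650.
Runner-up auth-service + log-shipper + recommendation-engine tops out at 1550.

1650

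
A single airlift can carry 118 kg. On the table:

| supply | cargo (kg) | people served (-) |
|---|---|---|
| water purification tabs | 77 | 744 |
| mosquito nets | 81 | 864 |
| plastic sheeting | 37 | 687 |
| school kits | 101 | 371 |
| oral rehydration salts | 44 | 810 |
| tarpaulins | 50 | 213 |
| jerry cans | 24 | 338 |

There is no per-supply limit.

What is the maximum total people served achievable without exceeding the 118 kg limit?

2184

Taking the top-ratio supplies first gives 3×plastic sheeting for 2061 (111 kg).
The 37 kg tied up in plastic sheeting is better spent on oral rehydration salts — total rises to 2184 (118 kg).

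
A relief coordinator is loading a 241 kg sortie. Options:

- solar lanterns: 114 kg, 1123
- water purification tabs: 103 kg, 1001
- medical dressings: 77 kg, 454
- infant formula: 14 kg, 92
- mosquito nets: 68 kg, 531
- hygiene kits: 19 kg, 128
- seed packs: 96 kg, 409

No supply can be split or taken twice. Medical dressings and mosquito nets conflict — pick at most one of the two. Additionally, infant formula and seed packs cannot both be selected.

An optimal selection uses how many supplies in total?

3

Optimal total is 2252.
solar lanterns + water purification tabs + hygiene kits hits 2252 at 236 kg.
All optima have 3 supplies.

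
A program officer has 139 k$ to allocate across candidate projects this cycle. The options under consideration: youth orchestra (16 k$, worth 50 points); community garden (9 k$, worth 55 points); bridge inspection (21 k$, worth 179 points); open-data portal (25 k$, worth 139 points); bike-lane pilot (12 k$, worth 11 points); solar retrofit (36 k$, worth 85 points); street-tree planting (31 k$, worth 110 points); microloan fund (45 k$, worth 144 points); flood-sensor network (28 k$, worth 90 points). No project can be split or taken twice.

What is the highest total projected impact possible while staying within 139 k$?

Greedy by ratio would take youth orchestra + community garden + bridge inspection + open-data portal + street-tree planting + flood-sensor network: 130 k$ used, total 623.
The 44 k$ tied up in youth orchestra and flood-sensor network is better spent on microloan fund — total rises to 627 (131 k$).
Runner-up youth orchestra + community garden + bridge inspection + open-data portal + street-tree planting + flood-sensor network tops out at 623.

627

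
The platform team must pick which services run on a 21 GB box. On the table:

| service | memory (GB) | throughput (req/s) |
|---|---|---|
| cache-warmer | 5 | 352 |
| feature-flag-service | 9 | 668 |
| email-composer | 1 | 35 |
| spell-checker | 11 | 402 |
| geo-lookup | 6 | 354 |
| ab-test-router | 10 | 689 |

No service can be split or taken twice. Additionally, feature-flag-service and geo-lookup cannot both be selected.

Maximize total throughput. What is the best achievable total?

Best packing: cache-warmer + geo-lookup + ab-test-router — 21 GB, 1395 total.

1395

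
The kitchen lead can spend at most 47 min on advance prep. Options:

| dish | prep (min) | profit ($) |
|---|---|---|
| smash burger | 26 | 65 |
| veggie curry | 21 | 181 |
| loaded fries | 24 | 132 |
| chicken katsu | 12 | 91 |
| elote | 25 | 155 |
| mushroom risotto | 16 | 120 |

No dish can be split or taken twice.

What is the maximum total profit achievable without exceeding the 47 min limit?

336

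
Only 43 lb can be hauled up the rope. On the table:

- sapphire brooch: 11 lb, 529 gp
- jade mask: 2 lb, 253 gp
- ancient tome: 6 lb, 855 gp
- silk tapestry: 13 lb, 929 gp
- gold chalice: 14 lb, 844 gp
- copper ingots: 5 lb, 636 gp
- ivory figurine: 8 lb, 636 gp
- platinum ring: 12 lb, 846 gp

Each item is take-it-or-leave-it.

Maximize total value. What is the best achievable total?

Greedy by ratio would take jade mask + ancient tome + silk tapestry + copper ingots + ivory figurine: 34 lb used, total 3309.
Replace jade mask with sapphire brooch: the trade gains 276 net, giving 3585 at 43 lb.
Runner-up jade mask + ancient tome + silk tapestry + copper ingots + platinum ring tops out at 3519.

3585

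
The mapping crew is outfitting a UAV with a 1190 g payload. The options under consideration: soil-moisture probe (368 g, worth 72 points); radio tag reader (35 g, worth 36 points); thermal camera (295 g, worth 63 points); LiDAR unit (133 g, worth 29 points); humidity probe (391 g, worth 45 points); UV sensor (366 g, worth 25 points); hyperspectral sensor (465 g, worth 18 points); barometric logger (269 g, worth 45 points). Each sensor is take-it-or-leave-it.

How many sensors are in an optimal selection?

The maximum data value within 1190 g is 245.
soil-moisture probe + radio tag reader + thermal camera + LiDAR unit + barometric logger hits 245 at 1100 g.
Every optimal selection uses 5 sensors.

5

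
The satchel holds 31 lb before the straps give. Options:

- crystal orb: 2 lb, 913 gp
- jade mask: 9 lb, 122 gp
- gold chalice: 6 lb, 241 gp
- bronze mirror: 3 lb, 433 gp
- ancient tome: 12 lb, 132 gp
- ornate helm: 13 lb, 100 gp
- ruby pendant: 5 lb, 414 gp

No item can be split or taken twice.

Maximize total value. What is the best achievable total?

Density check — crystal orb 456.50, bronze mirror 144.33, ruby pendant 82.80 are the best per lb.
Greedy by ratio would take crystal orb + jade mask + gold chalice + bronze mirror + ruby pendant: 25 lb used, total 2123.
Replace jade mask with ancient tome: the trade gains 10 net, giving 2133 at 28 lb.
Runner-up crystal orb + jade mask + gold chalice + bronze mirror + ruby pendant tops out at 2123.

2133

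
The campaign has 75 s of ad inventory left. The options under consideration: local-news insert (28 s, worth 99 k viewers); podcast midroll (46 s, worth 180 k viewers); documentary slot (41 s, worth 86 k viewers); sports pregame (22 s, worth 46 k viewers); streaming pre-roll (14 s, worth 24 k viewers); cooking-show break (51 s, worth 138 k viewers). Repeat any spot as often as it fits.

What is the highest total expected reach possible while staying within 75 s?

Local-news insert + podcast midroll uses 74 of the 75 s and totals 279.
That's the maximum — no swap from here does better than 279.

279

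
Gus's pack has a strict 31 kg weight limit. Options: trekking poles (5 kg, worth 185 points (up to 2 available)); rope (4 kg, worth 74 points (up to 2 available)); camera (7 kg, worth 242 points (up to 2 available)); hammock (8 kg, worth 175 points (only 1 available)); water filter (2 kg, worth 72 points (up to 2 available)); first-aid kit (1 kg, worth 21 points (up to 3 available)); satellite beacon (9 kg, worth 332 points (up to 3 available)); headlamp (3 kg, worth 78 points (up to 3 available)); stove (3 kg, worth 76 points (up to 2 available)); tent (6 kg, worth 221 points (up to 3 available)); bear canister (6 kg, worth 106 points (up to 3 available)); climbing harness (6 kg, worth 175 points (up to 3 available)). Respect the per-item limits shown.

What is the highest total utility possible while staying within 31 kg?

1144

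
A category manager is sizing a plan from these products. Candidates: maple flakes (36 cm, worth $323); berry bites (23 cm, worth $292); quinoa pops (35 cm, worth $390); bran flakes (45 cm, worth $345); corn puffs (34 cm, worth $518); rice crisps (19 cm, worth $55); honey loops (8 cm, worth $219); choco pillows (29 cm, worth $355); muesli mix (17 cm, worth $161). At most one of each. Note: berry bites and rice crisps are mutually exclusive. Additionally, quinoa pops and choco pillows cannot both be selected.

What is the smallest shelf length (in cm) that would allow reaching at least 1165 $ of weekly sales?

82

Minimise cm subject to total weekly sales ≥ 1165.
berry bites + corn puffs + honey loops + muesli mix: 1190 weekly sales at 82 cm.
Below 82 cm the best achievable stays under 1165.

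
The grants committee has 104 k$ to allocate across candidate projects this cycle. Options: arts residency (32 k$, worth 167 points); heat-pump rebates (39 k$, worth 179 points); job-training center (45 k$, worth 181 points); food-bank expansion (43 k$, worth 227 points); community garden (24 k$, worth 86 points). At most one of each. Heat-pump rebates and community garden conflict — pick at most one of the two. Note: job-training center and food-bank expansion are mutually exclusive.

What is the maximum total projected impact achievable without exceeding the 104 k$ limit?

480

By projected impact per k$: food-bank expansion 5.28, arts residency 5.22, heat-pump rebates 4.59, job-training center 4.02 lead.
The ratio ordering already packs tightly: arts residency + food-bank expansion + community garden, 99 k$, 480.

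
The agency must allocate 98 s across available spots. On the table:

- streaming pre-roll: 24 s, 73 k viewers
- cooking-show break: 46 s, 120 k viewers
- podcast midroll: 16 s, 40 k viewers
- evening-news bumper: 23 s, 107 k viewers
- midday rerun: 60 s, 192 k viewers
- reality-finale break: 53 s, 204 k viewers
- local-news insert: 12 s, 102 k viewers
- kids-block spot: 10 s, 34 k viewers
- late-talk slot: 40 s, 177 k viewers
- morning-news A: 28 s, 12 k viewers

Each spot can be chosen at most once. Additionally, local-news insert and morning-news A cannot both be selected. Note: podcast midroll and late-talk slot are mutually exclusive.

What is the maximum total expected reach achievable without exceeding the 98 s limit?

Taking the top-ratio spots first gives evening-news bumper + local-news insert + kids-block spot + late-talk slot for 420 (85 s).
Dropping late-talk slot frees 40 s; slotting in reality-finale break (53 s) lifts the total to 447 at 98 s.
An exhaustive check of the 1024 subsets confirms 447.

447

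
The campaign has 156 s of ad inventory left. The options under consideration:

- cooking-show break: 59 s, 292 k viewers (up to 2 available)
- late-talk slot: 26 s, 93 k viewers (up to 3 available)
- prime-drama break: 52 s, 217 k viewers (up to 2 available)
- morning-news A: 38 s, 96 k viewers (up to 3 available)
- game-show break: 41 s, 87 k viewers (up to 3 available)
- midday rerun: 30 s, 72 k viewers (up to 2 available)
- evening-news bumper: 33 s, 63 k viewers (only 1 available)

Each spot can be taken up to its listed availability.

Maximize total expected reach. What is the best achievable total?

680

A density-first pass picks 2×cooking-show break + late-talk slot — 677 at 144 s.
The 26 s tied up in late-talk slot is better spent on morning-news A — total rises to 680 (156 s).
Every other selection either busts 156 s or exceeds an availability limit or fails to beat 680.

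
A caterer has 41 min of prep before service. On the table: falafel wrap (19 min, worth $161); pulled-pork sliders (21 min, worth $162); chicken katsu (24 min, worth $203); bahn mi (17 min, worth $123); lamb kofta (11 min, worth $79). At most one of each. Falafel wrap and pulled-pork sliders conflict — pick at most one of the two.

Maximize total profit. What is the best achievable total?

326

Ranking by ratio (profit/min): falafel wrap 8.47, chicken katsu 8.46, pulled-pork sliders 7.71, bahn mi 7.24.
Taking chicken katsu + bahn mi: 41 min used, 326 in profit.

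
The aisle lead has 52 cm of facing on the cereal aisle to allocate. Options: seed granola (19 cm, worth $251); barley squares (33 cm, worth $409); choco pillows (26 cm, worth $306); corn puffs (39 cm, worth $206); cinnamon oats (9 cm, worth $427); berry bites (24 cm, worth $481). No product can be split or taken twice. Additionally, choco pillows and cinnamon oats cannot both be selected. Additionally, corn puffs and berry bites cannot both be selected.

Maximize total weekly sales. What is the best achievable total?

1159

Density check — cinnamon oats 47.44, berry bites 20.04, seed granola 13.21, barley squares 12.39 are the best per cm.
Taking seed granola + cinnamon oats + berry bites: 52 cm used, 1159 in weekly sales.
Next best is cinnamon oats + berry bites at 908 (33 cm) — short by 251.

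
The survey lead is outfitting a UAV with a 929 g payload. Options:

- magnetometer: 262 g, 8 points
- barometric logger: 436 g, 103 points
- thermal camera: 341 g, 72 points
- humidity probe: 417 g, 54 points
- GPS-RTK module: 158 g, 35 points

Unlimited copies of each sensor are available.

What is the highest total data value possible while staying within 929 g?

208

A density-first pass picks 2×barometric logger — 206 at 872 g.
Dropping barometric logger frees 436 g; slotting in 3×GPS-RTK module (474 g) lifts the total to 208 at 910 g.
Nothing else within 929 g beats 208.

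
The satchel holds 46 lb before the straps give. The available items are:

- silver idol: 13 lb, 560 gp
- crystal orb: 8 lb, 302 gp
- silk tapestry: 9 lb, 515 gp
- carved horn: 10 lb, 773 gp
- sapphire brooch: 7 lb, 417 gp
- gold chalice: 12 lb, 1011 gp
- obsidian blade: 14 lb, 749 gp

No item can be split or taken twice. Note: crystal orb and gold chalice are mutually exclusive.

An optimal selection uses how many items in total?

4

The maximum value within 46 lb is 3048.
silk tapestry + carved horn + gold chalice + obsidian blade hits 3048 at 45 lb.
Any selection reaching 3048 contains exactly 4 items.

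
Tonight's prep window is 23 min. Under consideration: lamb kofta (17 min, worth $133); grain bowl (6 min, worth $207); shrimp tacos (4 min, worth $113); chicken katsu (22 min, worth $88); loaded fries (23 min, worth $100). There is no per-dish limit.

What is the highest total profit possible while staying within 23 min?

Ranking by ratio (profit/min): grain bowl 34.50, shrimp tacos 28.25, lamb kofta 7.82.
3×grain bowl + shrimp tacos uses 22 of the 23 min and totals 734.
No other feasible combination exceeds 734.

734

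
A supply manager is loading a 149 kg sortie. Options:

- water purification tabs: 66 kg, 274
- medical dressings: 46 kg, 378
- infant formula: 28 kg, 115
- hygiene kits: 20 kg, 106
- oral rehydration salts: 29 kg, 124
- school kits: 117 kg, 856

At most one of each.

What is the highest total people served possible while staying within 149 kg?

980

Ranking by ratio (people served/kg): medical dressings 8.22, school kits 7.32, hygiene kits 5.30, oral rehydration salts 4.28.
The ratio heuristic lands on medical dressings + infant formula + hygiene kits + oral rehydration salts (723) but leaves 26 kg idle.
The 94 kg tied up in medical dressings and infant formula and hygiene kits is better spent on school kits — total rises to 980 (146 kg).
That's the maximum — no swap from here does better than 980.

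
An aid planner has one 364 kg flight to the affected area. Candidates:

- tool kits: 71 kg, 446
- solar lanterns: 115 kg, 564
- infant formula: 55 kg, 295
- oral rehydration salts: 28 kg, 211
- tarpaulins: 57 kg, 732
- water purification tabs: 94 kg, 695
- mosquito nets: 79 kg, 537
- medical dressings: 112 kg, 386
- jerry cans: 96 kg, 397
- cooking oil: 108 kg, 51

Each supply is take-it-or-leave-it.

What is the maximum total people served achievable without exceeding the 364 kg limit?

2705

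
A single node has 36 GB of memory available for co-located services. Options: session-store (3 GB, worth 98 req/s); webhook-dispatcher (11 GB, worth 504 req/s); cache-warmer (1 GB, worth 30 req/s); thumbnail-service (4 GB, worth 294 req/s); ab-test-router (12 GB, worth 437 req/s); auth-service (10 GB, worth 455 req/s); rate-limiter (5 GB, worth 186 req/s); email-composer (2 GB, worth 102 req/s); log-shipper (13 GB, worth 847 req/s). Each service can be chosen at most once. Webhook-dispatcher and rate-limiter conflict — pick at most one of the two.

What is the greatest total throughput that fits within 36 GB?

1914

Best packing: cache-warmer + thumbnail-service + auth-service + rate-limiter + email-composer + log-shipper — 35 GB, 1914 total.
The closest alternative, session-store + cache-warmer + thumbnail-service + auth-service + rate-limiter + log-shipper, reaches only 1910.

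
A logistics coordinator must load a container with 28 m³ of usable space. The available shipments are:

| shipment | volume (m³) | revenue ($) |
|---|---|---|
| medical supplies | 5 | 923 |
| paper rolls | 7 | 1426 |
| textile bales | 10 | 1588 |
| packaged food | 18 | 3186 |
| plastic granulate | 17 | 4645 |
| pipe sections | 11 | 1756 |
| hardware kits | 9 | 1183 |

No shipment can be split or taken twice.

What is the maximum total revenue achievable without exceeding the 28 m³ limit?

6401

By revenue per m³: plastic granulate 273.24, paper rolls 203.71, medical supplies 184.60, packaged food 177.00 lead.
Filling by ratio: paper rolls + plastic granulate for 6071, with 4 m³ left unused.
The 7 m³ tied up in paper rolls is better spent on pipe sections — total rises to 6401 (28 m³).
That's the maximum — no swap from here does better than 6401.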